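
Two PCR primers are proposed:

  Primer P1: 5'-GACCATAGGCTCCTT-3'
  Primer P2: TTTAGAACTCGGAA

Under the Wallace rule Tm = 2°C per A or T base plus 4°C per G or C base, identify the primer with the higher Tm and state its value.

Primer P1, 46°C

Primer P1: A+T=7, G+C=8 → Tm = 2(7)+4(8) = 46°C
Primer P2: A+T=9, G+C=5 → Tm = 2(9)+4(5) = 38°C
46°C vs 38°C → primer P1 is higher.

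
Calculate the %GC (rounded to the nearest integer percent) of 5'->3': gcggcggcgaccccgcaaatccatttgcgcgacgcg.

72%

Base counts: C=14, G=12, T=4, A=6
G+C = 12 + 14 = 26 out of 36 bases
%GC = 26/36 × 100 = 72.22% ≈ 72%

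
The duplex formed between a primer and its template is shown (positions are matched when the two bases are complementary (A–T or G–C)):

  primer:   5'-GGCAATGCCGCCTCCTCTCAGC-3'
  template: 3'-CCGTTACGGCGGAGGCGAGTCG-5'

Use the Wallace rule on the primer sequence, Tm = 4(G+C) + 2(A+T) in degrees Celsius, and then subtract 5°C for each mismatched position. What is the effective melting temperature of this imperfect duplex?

69°C

Primer base counts: A=3, T=4, G=5, C=10 → A+T=7, G+C=15
Perfect-match Tm = 2(7) + 4(15) = 14 + 60 = 74°C
Mismatches (positions where the bases are not complementary): 1 (at position 16)
Effective Tm = 74 − 1×5 = 74 − 5 = 69°C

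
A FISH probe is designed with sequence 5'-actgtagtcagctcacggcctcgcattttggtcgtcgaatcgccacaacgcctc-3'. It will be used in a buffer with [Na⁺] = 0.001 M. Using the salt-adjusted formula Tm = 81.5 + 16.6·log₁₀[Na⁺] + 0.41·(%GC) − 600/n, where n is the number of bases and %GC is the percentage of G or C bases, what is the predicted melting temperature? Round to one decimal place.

Length n = 54. Base counts: T=13, C=19, G=12, A=10
G+C = 31, so %GC = 31/54 × 100 = 57.407%
Salt term: 16.6 × (-3) = -49.8
GC term: 0.41 × 57.407 = 23.537; length term: −600/54 = −11.111
Tm = 81.5 + (-49.8) + 23.537 − 11.111 = 44.126 → 44.1°C

44.1°C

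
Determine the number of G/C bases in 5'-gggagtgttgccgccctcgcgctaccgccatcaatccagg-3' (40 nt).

T=7, C=15, A=6, G=12
Total G or C: 12 + 15 = 27

27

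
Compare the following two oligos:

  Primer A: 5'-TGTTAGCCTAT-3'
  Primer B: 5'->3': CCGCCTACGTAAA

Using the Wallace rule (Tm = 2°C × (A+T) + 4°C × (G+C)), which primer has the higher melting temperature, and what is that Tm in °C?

Primer B, 40°C

Primer A: A+T=7, G+C=4 → Tm = 2(7)+4(4) = 30°C
Primer B: A+T=6, G+C=7 → Tm = 2(6)+4(7) = 40°C
30°C vs 40°C → primer B is higher.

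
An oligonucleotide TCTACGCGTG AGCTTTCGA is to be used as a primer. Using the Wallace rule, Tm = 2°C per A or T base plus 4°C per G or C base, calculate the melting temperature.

58°C

G=5, T=6, C=5, A=3
So N_AT = 9 and N_GC = 10.
Tm = 4·10 + 2·9 = 40 + 18 = 58°C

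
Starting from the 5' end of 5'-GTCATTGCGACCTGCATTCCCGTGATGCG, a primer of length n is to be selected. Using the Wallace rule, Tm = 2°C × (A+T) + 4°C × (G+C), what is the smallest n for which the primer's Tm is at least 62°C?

First 19 bases: GTCATTGCGACCTGCATTC → Tm = 58°C (< 62°C)
First 20 bases: GTCATTGCGACCTGCATTCC → Tm = 62°C (≥ 62°C)
Each additional base adds 2°C (A/T) or 4°C (G/C), so Tm is non-decreasing in n; n = 20 is the first length to reach 62°C.

n = 20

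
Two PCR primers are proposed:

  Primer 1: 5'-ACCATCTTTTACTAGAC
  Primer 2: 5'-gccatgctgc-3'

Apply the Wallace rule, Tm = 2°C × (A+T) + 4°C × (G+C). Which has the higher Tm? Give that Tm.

Primer 1: A+T=11, G+C=6 → Tm = 2(11)+4(6) = 46°C
Primer 2: A+T=3, G+C=7 → Tm = 2(3)+4(7) = 34°C
46°C vs 34°C → primer 1 is higher.

Primer 1, 46°C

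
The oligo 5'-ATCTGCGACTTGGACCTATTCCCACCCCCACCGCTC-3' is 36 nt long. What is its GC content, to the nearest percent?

Scanning the sequence gives G=5, C=17, T=8, A=6.
G+C = 5 + 17 = 22 out of 36 bases
%GC = 22/36 × 100 = 61.11% ≈ 61%

61%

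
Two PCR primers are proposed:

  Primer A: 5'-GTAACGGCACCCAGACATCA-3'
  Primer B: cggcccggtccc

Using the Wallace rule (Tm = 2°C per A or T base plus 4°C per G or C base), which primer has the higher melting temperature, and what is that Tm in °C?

Primer A: A+T=9, G+C=11 → Tm = 2(9)+4(11) = 62°C
Primer B: A+T=1, G+C=11 → Tm = 2(1)+4(11) = 46°C
62°C vs 46°C → primer A is higher.

Primer A, 62°C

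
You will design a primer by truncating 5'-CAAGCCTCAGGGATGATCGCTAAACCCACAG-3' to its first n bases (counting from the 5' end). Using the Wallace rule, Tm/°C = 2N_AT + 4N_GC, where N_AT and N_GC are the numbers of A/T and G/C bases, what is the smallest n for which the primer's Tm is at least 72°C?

n = 24

First 23 bases: CAAGCCTCAGGGATGATCGCTAA → Tm = 70°C (< 72°C)
First 24 bases: CAAGCCTCAGGGATGATCGCTAAA → Tm = 72°C (≥ 72°C)
Each additional base adds 2°C (A/T) or 4°C (G/C), so Tm is non-decreasing in n; n = 24 is the first length to reach 72°C.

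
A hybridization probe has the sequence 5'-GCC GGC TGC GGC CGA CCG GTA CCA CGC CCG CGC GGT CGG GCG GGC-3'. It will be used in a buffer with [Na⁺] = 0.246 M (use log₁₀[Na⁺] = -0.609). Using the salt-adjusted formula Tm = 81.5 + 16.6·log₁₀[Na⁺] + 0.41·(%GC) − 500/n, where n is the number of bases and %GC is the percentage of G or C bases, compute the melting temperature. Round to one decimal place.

Length n = 45. C=19, G=20, T=3, A=3
G+C = 39, so %GC = 39/45 × 100 = 86.667%
Salt term: 16.6 × (-0.609) = -10.109
GC term: 0.41 × 86.667 = 35.533; length term: −500/45 = −11.111
Tm = 81.5 + (-10.109) + 35.533 − 11.111 = 95.813 → 95.8°C

95.8°C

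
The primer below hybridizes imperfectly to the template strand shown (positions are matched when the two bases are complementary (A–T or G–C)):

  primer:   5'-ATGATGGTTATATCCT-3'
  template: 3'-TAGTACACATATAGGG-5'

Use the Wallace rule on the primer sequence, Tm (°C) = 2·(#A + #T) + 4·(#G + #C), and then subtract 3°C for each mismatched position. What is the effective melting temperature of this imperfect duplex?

Primer base counts: A=4, T=7, G=3, C=2 → A+T=11, G+C=5
Perfect-match Tm = 2(11) + 4(5) = 22 + 20 = 42°C
Mismatches (positions where the bases are not complementary): 4 (at positions 3, 7, 8, 16)
Effective Tm = 42 − 4×3 = 42 − 12 = 30°C

30°C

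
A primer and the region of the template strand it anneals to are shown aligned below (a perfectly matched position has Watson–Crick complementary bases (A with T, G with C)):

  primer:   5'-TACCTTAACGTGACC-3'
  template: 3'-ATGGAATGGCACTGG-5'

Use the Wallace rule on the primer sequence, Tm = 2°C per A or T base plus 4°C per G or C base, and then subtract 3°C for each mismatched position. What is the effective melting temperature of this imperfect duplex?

Primer base counts: A=4, T=4, G=2, C=5 → A+T=8, G+C=7
Perfect-match Tm = 2(8) + 4(7) = 16 + 28 = 44°C
Mismatches (positions where the bases are not complementary): 1 (at position 8)
Effective Tm = 44 − 1×3 = 44 − 3 = 41°C

41°C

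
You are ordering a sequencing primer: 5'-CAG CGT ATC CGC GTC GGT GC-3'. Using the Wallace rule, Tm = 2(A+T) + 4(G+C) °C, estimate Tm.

68°C

C=7, T=4, A=2, G=7
A+T = 6, G+C = 14
Tm = 2×6 + 4×14 = 68°C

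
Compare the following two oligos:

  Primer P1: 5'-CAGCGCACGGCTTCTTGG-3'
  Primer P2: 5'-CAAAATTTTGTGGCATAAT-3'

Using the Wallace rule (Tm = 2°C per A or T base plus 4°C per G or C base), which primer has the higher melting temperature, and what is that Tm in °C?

Primer P1, 60°C

Primer P1: A+T=6, G+C=12 → Tm = 2(6)+4(12) = 60°C
Primer P2: A+T=14, G+C=5 → Tm = 2(14)+4(5) = 48°C
60°C vs 48°C → primer P1 is higher.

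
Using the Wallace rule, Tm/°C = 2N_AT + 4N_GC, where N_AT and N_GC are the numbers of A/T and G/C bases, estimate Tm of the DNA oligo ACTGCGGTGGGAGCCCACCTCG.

Counting bases: A=3, C=8, T=3, G=8
A+T = 6, G+C = 16
Tm = 4·16 + 2·6 = 64 + 12 = 76°C

76°C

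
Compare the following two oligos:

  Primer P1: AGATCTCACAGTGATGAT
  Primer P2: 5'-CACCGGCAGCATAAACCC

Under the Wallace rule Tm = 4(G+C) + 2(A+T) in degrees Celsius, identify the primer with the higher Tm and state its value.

Primer P2, 58°C

Primer P1: A+T=11, G+C=7 → Tm = 2(11)+4(7) = 50°C
Primer P2: A+T=7, G+C=11 → Tm = 2(7)+4(11) = 58°C
50°C vs 58°C → primer P2 is higher.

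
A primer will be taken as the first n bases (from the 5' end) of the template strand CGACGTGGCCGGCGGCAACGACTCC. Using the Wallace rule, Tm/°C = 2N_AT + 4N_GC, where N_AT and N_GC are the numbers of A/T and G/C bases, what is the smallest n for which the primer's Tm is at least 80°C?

n = 23

First 22 bases: CGACGTGGCCGGCGGCAACGAC → Tm = 78°C (< 80°C)
First 23 bases: CGACGTGGCCGGCGGCAACGACT → Tm = 80°C (≥ 80°C)
Each additional base adds 2°C (A/T) or 4°C (G/C), so Tm is non-decreasing in n; n = 23 is the first length to reach 80°C.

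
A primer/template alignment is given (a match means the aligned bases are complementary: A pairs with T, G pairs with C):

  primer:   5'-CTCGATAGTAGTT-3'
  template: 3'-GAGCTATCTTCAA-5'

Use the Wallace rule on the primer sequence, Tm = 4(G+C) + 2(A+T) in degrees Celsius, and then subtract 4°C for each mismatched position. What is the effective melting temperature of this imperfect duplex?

Primer base counts: A=3, T=5, G=3, C=2 → A+T=8, G+C=5
Perfect-match Tm = 2(8) + 4(5) = 16 + 20 = 36°C
Mismatches (positions where the bases are not complementary): 1 (at position 9)
Effective Tm = 36 − 1×4 = 36 − 4 = 32°C

32°C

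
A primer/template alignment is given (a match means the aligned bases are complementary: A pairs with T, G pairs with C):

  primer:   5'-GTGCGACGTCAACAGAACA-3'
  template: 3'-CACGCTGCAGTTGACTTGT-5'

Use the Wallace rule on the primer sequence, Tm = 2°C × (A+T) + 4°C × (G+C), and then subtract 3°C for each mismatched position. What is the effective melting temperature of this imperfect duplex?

55°C

Primer base counts: A=7, T=2, G=5, C=5 → A+T=9, G+C=10
Perfect-match Tm = 2(9) + 4(10) = 18 + 40 = 58°C
Mismatches (positions where the bases are not complementary): 1 (at position 14)
Effective Tm = 58 − 1×3 = 58 − 3 = 55°C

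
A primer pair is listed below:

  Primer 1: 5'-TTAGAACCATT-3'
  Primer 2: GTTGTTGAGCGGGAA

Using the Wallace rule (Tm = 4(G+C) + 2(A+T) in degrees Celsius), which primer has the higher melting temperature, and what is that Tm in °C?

Primer 1: A+T=8, G+C=3 → Tm = 2(8)+4(3) = 28°C
Primer 2: A+T=7, G+C=8 → Tm = 2(7)+4(8) = 46°C
28°C vs 46°C → primer 2 is higher.

Primer 2, 46°C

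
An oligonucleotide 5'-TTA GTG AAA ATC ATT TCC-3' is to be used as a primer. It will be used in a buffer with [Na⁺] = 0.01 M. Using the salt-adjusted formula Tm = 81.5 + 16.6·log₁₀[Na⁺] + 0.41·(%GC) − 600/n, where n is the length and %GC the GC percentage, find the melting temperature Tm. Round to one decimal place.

26.4°C

Length n = 18. C=3, T=7, A=6, G=2
G+C = 5, so %GC = 5/18 × 100 = 27.778%
Salt term: 16.6 × (-2) = -33.2
GC term: 0.41 × 27.778 = 11.389; length term: −600/18 = −33.333
Tm = 81.5 + (-33.2) + 11.389 − 33.333 = 26.356 → 26.4°C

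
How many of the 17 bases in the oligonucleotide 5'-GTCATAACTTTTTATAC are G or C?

A=5, T=8, G=1, C=3
G+C = 1 + 3 = 4

4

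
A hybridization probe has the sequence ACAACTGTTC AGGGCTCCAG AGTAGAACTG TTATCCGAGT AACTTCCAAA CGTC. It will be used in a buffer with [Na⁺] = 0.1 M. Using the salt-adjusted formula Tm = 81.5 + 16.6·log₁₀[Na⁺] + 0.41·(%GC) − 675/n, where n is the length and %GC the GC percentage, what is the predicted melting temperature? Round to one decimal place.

Length n = 54. Counting bases: C=14, G=11, T=13, A=16
G+C = 25, so %GC = 25/54 × 100 = 46.296%
Salt term: 16.6 × (-1) = -16.6
GC term: 0.41 × 46.296 = 18.981; length term: −675/54 = −12.5
Tm = 81.5 + (-16.6) + 18.981 − 12.5 = 71.381 → 71.4°C

71.4°C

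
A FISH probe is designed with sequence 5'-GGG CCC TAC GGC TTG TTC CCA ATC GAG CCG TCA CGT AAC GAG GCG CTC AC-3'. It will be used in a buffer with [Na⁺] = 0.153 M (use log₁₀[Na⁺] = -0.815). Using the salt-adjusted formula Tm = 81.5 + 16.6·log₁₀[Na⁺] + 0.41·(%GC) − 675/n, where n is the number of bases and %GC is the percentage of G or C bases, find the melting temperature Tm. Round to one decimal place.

80.7°C

Length n = 50. Scanning the sequence gives T=9, A=9, G=14, C=18.
G+C = 32, so %GC = 32/50 × 100 = 64%
Salt term: 16.6 × (-0.815) = -13.529
GC term: 0.41 × 64 = 26.24; length term: −675/50 = −13.5
Tm = 81.5 + (-13.529) + 26.24 − 13.5 = 80.711 → 80.7°C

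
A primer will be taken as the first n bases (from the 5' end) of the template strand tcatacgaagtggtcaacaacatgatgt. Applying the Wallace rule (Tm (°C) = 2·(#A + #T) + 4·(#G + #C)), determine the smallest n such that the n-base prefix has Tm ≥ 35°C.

First 12 bases: TCATACGAAGTG → Tm = 34°C (< 35°C)
First 13 bases: TCATACGAAGTGG → Tm = 38°C (≥ 35°C)
Each additional base adds 2°C (A/T) or 4°C (G/C), so Tm is non-decreasing in n; n = 13 is the first length to reach 35°C.

n = 13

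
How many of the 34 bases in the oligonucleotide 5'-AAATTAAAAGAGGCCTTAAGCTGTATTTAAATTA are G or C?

8

Counting bases: T=11, A=15, C=3, G=5
G+C = 5 + 3 = 8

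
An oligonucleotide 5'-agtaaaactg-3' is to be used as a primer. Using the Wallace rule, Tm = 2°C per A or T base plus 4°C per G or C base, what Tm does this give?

26°C

Scanning the sequence gives C=1, G=2, A=5, T=2.
A+T = 7, G+C = 3
Tm = 2×7 + 4×3 = 26°C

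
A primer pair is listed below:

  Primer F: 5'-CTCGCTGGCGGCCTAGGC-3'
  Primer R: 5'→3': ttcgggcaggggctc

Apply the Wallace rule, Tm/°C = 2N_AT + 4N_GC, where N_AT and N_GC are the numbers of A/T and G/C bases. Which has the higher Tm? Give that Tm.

Primer F: A+T=4, G+C=14 → Tm = 2(4)+4(14) = 64°C
Primer R: A+T=4, G+C=11 → Tm = 2(4)+4(11) = 52°C
64°C vs 52°C → primer F is higher.

Primer F, 64°C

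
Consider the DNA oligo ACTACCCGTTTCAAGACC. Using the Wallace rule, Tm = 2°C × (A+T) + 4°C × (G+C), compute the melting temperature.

C=7, A=5, T=4, G=2
AT pairs contribute 9, GC pairs contribute 9.
Tm = 4·9 + 2·9 = 36 + 18 = 54°C

54°C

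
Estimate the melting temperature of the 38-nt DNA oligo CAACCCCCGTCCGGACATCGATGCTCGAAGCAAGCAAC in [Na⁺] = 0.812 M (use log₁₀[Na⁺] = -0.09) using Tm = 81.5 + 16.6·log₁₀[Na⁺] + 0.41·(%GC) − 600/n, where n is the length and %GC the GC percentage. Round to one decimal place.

Length n = 38. T=4, C=15, G=8, A=11
G+C = 23, so %GC = 23/38 × 100 = 60.526%
Salt term: 16.6 × (-0.09) = -1.494
GC term: 0.41 × 60.526 = 24.816; length term: −600/38 = −15.789
Tm = 81.5 + (-1.494) + 24.816 − 15.789 = 89.033 → 89.0°C

89.0°C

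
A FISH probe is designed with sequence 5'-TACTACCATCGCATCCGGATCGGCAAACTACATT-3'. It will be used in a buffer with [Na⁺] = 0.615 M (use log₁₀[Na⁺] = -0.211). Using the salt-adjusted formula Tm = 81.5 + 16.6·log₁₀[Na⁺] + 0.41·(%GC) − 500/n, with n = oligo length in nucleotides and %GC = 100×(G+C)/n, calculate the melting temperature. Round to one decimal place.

Length n = 34. T=8, C=11, G=5, A=10
G+C = 16, so %GC = 16/34 × 100 = 47.059%
Salt term: 16.6 × (-0.211) = -3.503
GC term: 0.41 × 47.059 = 19.294; length term: −500/34 = −14.706
Tm = 81.5 + (-3.503) + 19.294 − 14.706 = 82.585 → 82.6°C

82.6°C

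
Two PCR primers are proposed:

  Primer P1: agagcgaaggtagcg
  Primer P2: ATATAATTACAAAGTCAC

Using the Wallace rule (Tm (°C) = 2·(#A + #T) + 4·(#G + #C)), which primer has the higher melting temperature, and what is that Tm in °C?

Primer P1: A+T=6, G+C=9 → Tm = 2(6)+4(9) = 48°C
Primer P2: A+T=14, G+C=4 → Tm = 2(14)+4(4) = 44°C
48°C vs 44°C → primer P1 is higher.

Primer P1, 48°C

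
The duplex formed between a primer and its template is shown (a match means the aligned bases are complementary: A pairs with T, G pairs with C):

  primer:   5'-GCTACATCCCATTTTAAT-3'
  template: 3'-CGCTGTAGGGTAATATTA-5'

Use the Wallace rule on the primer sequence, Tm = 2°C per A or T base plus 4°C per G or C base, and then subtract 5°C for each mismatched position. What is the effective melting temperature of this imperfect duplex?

38°C

Primer base counts: A=5, T=7, G=1, C=5 → A+T=12, G+C=6
Perfect-match Tm = 2(12) + 4(6) = 24 + 24 = 48°C
Mismatches (positions where the bases are not complementary): 2 (at positions 3, 14)
Effective Tm = 48 − 2×5 = 48 − 10 = 38°C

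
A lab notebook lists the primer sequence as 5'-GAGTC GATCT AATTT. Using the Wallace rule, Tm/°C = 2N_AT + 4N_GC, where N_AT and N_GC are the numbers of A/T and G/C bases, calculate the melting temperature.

40°C

Base counts: G=3, A=4, C=2, T=6
A+T = 10, G+C = 5
Tm = 2×10 + 4×5 = 40°C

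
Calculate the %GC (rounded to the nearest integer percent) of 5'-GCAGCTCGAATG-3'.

58%

Base counts: C=3, G=4, A=3, T=2
G+C = 4 + 3 = 7 out of 12 bases
%GC = 7/12 × 100 = 58.33% ≈ 58%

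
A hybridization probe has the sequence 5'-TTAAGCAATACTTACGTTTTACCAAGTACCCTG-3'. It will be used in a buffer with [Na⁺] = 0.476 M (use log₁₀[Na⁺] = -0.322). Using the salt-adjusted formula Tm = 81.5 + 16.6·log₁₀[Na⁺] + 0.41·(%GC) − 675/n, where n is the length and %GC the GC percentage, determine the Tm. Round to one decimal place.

70.6°C

Length n = 33. Base counts: C=8, A=10, T=11, G=4
G+C = 12, so %GC = 12/33 × 100 = 36.364%
Salt term: 16.6 × (-0.322) = -5.345
GC term: 0.41 × 36.364 = 14.909; length term: −675/33 = −20.455
Tm = 81.5 + (-5.345) + 14.909 − 20.455 = 70.609 → 70.6°C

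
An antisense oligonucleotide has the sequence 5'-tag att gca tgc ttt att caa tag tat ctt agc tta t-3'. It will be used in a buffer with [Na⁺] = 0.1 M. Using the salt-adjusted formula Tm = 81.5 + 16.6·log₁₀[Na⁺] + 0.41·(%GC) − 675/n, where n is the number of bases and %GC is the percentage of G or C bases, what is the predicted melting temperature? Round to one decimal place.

Length n = 37. Base counts: A=10, G=5, T=17, C=5
G+C = 10, so %GC = 10/37 × 100 = 27.027%
Salt term: 16.6 × (-1) = -16.6
GC term: 0.41 × 27.027 = 11.081; length term: −675/37 = −18.243
Tm = 81.5 + (-16.6) + 11.081 − 18.243 = 57.738 → 57.7°C

57.7°C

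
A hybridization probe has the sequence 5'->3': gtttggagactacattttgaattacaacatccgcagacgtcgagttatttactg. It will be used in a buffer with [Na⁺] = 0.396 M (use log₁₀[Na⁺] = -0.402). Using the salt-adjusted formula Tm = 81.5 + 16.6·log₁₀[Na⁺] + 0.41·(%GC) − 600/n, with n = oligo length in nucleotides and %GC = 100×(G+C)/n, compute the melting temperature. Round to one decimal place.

79.7°C

Length n = 54. Counting bases: A=15, T=18, C=10, G=11
G+C = 21, so %GC = 21/54 × 100 = 38.889%
Salt term: 16.6 × (-0.402) = -6.673
GC term: 0.41 × 38.889 = 15.944; length term: −600/54 = −11.111
Tm = 81.5 + (-6.673) + 15.944 − 11.111 = 79.66 → 79.7°C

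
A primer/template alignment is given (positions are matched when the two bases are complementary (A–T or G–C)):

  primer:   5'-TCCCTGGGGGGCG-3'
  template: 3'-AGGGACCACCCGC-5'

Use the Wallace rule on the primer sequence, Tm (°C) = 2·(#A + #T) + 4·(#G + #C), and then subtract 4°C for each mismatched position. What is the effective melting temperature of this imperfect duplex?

Primer base counts: A=0, T=2, G=7, C=4 → A+T=2, G+C=11
Perfect-match Tm = 2(2) + 4(11) = 4 + 44 = 48°C
Mismatches (positions where the bases are not complementary): 1 (at position 8)
Effective Tm = 48 − 1×4 = 48 − 4 = 44°C

44°C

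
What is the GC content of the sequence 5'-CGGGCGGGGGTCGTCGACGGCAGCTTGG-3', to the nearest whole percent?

79%

Base counts: A=2, C=7, T=4, G=15
G+C = 15 + 7 = 22 out of 28 bases
%GC = 22/28 × 100 = 78.57% ≈ 79%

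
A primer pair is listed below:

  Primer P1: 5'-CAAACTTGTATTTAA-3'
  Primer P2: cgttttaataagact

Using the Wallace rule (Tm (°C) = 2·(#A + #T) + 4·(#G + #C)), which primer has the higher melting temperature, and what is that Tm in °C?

Primer P2, 38°C

Primer P1: A+T=12, G+C=3 → Tm = 2(12)+4(3) = 36°C
Primer P2: A+T=11, G+C=4 → Tm = 2(11)+4(4) = 38°C
36°C vs 38°C → primer P2 is higher.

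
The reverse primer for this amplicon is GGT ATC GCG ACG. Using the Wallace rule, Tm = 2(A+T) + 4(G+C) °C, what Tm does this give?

Base counts: G=5, T=2, C=3, A=2
A+T = 4, G+C = 8
Tm = 2×4 + 4×8 = 40°C

40°C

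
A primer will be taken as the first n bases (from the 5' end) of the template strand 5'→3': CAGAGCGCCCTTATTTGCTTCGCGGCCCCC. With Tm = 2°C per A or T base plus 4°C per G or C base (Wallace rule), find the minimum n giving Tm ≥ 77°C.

First 24 bases: CAGAGCGCCCTTATTTGCTTCGCG → Tm = 76°C (< 77°C)
First 25 bases: CAGAGCGCCCTTATTTGCTTCGCGG → Tm = 80°C (≥ 77°C)
Each additional base adds 2°C (A/T) or 4°C (G/C), so Tm is non-decreasing in n; n = 25 is the first length to reach 77°C.

n = 25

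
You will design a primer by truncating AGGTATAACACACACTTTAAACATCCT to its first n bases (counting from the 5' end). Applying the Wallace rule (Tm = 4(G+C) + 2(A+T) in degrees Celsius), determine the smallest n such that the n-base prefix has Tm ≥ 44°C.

n = 16

First 15 bases: AGGTATAACACACAC → Tm = 42°C (< 44°C)
First 16 bases: AGGTATAACACACACT → Tm = 44°C (≥ 44°C)
Each additional base adds 2°C (A/T) or 4°C (G/C), so Tm is non-decreasing in n; n = 16 is the first length to reach 44°C.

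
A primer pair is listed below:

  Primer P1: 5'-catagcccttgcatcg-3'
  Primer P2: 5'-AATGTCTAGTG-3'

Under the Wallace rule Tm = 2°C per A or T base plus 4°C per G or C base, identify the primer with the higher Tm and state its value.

Primer P1, 50°C

Primer P1: A+T=7, G+C=9 → Tm = 2(7)+4(9) = 50°C
Primer P2: A+T=7, G+C=4 → Tm = 2(7)+4(4) = 30°C
50°C vs 30°C → primer P1 is higher.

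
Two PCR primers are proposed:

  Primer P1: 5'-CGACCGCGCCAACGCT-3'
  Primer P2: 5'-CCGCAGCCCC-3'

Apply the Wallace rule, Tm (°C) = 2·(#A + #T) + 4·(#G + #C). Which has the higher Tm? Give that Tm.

Primer P1: A+T=4, G+C=12 → Tm = 2(4)+4(12) = 56°C
Primer P2: A+T=1, G+C=9 → Tm = 2(1)+4(9) = 38°C
56°C vs 38°C → primer P1 is higher.

Primer P1, 56°C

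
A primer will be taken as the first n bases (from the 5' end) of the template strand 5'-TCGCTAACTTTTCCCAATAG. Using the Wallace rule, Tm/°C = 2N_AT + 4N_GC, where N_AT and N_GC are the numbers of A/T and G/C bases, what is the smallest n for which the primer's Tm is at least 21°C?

n = 8

First 7 bases: TCGCTAA → Tm = 20°C (< 21°C)
First 8 bases: TCGCTAAC → Tm = 24°C (≥ 21°C)
Each additional base adds 2°C (A/T) or 4°C (G/C), so Tm is non-decreasing in n; n = 8 is the first length to reach 21°C.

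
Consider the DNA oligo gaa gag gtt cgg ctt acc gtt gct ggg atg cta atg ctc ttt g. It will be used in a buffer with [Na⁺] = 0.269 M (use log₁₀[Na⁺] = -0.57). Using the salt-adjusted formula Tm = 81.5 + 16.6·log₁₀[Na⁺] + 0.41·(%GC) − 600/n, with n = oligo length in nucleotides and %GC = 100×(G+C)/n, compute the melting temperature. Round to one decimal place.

Length n = 43. Counting bases: A=7, G=14, T=14, C=8
G+C = 22, so %GC = 22/43 × 100 = 51.163%
Salt term: 16.6 × (-0.57) = -9.462
GC term: 0.41 × 51.163 = 20.977; length term: −600/43 = −13.953
Tm = 81.5 + (-9.462) + 20.977 − 13.953 = 79.062 → 79.1°C

79.1°C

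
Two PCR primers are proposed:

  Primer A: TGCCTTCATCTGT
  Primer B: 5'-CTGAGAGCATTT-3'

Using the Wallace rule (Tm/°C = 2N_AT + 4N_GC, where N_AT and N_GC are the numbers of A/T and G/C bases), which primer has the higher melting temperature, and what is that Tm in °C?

Primer A, 38°C

Primer A: A+T=7, G+C=6 → Tm = 2(7)+4(6) = 38°C
Primer B: A+T=7, G+C=5 → Tm = 2(7)+4(5) = 34°C
38°C vs 34°C → primer A is higher.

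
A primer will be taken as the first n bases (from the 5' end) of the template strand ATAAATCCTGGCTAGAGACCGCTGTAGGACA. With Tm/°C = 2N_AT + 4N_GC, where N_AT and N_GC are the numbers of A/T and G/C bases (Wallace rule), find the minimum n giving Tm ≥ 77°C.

n = 27

First 26 bases: ATAAATCCTGGCTAGAGACCGCTGTA → Tm = 76°C (< 77°C)
First 27 bases: ATAAATCCTGGCTAGAGACCGCTGTAG → Tm = 80°C (≥ 77°C)
Since every base adds ≥2°C, Tm only increases with n, so the threshold is first crossed at n = 27.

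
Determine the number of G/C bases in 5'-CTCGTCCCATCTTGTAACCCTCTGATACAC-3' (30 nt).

15

A=6, C=12, G=3, T=9
Total G or C: 3 + 12 = 15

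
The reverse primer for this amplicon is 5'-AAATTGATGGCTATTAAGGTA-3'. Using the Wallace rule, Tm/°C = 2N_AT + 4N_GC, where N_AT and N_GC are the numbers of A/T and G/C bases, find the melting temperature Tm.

Scanning the sequence gives T=7, C=1, G=5, A=8.
A+T = 15, G+C = 6
Tm = 4·6 + 2·15 = 24 + 30 = 54°C

54°C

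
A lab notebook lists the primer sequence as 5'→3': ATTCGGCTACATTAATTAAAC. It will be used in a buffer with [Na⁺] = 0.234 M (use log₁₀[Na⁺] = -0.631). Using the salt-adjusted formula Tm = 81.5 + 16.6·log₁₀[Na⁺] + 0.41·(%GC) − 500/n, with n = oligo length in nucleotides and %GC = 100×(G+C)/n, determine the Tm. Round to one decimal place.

58.9°C

Length n = 21. Counting bases: G=2, A=8, T=7, C=4
G+C = 6, so %GC = 6/21 × 100 = 28.571%
Salt term: 16.6 × (-0.631) = -10.475
GC term: 0.41 × 28.571 = 11.714; length term: −500/21 = −23.81
Tm = 81.5 + (-10.475) + 11.714 − 23.81 = 58.929 → 58.9°C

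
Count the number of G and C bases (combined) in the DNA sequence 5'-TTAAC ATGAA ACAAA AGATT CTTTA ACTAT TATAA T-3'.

6

Base counts: A=17, C=4, T=13, G=2
G+C = 2 + 4 = 6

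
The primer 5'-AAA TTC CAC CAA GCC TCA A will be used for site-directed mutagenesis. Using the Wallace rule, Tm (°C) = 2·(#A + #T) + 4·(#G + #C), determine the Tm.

54°C

Base counts: A=8, G=1, C=7, T=3
A+T = 11, G+C = 8
Tm = 2(11) + 4(8) = 22 + 32 = 54°C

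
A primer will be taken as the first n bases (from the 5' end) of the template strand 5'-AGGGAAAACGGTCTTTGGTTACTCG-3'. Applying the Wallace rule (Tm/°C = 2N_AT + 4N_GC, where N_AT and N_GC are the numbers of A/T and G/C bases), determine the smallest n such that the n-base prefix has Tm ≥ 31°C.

First 10 bases: AGGGAAAACG → Tm = 30°C (< 31°C)
First 11 bases: AGGGAAAACGG → Tm = 34°C (≥ 31°C)
Since every base adds ≥2°C, Tm only increases with n, so the threshold is first crossed at n = 11.

n = 11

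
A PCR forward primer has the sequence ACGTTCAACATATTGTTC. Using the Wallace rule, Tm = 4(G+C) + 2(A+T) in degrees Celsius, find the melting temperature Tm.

48°C

Base counts: G=2, T=7, C=4, A=5
AT pairs contribute 12, GC pairs contribute 6.
Tm = 2(12) + 4(6) = 24 + 24 = 48°C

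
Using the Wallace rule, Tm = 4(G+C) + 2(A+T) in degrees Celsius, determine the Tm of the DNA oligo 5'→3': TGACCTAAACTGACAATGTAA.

T=5, G=3, A=9, C=4
So N_AT = 14 and N_GC = 7.
Tm = 4·7 + 2·14 = 28 + 28 = 56°C

56°C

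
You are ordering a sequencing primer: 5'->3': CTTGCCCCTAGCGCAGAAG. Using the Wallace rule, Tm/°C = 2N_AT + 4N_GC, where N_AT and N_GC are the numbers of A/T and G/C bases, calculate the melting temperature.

62°C

Counting bases: C=7, T=3, A=4, G=5
A+T = 7, G+C = 12
Tm = 2(7) + 4(12) = 14 + 48 = 62°C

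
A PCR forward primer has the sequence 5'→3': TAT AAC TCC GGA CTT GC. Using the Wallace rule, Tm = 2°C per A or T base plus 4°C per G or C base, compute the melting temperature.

50°C

G=3, T=5, A=4, C=5
So N_AT = 9 and N_GC = 8.
Tm = 2×9 + 4×8 = 50°C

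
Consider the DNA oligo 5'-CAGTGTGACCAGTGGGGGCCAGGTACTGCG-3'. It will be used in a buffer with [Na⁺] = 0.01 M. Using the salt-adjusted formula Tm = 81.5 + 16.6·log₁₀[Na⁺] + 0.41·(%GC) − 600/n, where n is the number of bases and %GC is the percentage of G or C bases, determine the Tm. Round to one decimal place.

55.6°C

Length n = 30. Counting bases: A=5, T=5, G=13, C=7
G+C = 20, so %GC = 20/30 × 100 = 66.667%
Salt term: 16.6 × (-2) = -33.2
GC term: 0.41 × 66.667 = 27.333; length term: −600/30 = −20
Tm = 81.5 + (-33.2) + 27.333 − 20 = 55.633 → 55.6°C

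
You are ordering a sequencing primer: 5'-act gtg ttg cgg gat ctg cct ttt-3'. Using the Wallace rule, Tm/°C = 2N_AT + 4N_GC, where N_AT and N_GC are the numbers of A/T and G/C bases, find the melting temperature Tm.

72°C

Scanning the sequence gives A=2, T=10, C=5, G=7.
So N_AT = 12 and N_GC = 12.
Tm = 2(12) + 4(12) = 24 + 48 = 72°C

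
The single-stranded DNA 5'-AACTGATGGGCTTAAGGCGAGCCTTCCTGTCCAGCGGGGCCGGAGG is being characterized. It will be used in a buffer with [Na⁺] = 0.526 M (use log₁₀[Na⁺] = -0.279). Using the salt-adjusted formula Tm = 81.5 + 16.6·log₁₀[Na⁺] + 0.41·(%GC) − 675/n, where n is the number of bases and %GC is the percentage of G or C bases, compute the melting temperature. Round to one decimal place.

Length n = 46. Counting bases: A=8, C=12, T=8, G=18
G+C = 30, so %GC = 30/46 × 100 = 65.217%
Salt term: 16.6 × (-0.279) = -4.631
GC term: 0.41 × 65.217 = 26.739; length term: −675/46 = −14.674
Tm = 81.5 + (-4.631) + 26.739 − 14.674 = 88.934 → 88.9°C

88.9°C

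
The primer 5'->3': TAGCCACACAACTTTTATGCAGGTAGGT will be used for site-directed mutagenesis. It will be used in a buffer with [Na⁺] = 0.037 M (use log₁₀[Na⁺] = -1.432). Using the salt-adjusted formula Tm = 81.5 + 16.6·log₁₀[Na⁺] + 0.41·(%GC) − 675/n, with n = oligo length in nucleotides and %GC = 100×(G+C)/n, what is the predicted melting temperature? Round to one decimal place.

51.2°C

Length n = 28. Counting bases: G=6, C=6, T=8, A=8
G+C = 12, so %GC = 12/28 × 100 = 42.857%
Salt term: 16.6 × (-1.432) = -23.771
GC term: 0.41 × 42.857 = 17.571; length term: −675/28 = −24.107
Tm = 81.5 + (-23.771) + 17.571 − 24.107 = 51.193 → 51.2°C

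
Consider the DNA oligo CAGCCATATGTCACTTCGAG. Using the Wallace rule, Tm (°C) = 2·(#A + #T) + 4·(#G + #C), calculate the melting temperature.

Counting bases: G=4, T=5, A=5, C=6
AT pairs contribute 10, GC pairs contribute 10.
Tm = 2(10) + 4(10) = 20 + 40 = 60°C

60°C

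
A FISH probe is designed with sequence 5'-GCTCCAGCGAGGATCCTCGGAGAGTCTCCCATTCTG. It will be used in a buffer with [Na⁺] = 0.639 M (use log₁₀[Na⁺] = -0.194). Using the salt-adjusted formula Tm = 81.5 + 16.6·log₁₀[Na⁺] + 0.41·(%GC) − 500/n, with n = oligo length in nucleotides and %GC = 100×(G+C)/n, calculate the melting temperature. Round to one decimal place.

89.4°C

Length n = 36. T=8, A=6, C=12, G=10
G+C = 22, so %GC = 22/36 × 100 = 61.111%
Salt term: 16.6 × (-0.194) = -3.22
GC term: 0.41 × 61.111 = 25.056; length term: −500/36 = −13.889
Tm = 81.5 + (-3.22) + 25.056 − 13.889 = 89.447 → 89.4°C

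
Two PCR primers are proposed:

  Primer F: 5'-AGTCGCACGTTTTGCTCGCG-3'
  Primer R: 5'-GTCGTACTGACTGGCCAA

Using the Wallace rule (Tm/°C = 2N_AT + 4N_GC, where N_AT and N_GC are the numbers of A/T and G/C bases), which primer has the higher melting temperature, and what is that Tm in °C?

Primer F: A+T=8, G+C=12 → Tm = 2(8)+4(12) = 64°C
Primer R: A+T=8, G+C=10 → Tm = 2(8)+4(10) = 56°C
64°C vs 56°C → primer F is higher.

Primer F, 64°C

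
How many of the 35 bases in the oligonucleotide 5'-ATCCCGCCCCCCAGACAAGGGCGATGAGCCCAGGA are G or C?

24

Counting bases: C=14, T=2, A=9, G=10
Total G or C: 10 + 14 = 24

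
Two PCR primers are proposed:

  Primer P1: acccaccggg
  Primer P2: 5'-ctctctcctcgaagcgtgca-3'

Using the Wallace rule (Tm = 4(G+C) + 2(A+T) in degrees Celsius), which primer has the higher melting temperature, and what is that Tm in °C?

Primer P2, 64°C

Primer P1: A+T=2, G+C=8 → Tm = 2(2)+4(8) = 36°C
Primer P2: A+T=8, G+C=12 → Tm = 2(8)+4(12) = 64°C
36°C vs 64°C → primer P2 is higher.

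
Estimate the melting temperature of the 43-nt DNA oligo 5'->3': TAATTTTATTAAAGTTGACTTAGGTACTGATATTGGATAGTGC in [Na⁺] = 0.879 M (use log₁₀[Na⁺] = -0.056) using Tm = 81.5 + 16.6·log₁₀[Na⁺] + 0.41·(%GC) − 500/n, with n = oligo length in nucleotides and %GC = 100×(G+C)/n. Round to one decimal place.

Length n = 43. Base counts: A=13, C=3, G=9, T=18
G+C = 12, so %GC = 12/43 × 100 = 27.907%
Salt term: 16.6 × (-0.056) = -0.93
GC term: 0.41 × 27.907 = 11.442; length term: −500/43 = −11.628
Tm = 81.5 + (-0.93) + 11.442 − 11.628 = 80.384 → 80.4°C

80.4°C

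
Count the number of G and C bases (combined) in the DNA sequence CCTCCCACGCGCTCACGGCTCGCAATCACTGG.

22

A=5, T=5, G=7, C=15
Total G or C: 7 + 15 = 22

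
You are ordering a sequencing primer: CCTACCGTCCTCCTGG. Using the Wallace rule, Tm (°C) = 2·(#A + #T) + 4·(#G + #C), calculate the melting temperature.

54°C

Counting bases: G=3, C=8, T=4, A=1
So N_AT = 5 and N_GC = 11.
Tm = 4·11 + 2·5 = 44 + 10 = 54°C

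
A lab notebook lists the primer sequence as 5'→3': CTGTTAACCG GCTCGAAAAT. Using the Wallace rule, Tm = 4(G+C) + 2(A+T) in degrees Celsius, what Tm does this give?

Scanning the sequence gives T=5, G=4, A=6, C=5.
AT pairs contribute 11, GC pairs contribute 9.
Tm = 4·9 + 2·11 = 36 + 22 = 58°C

58°C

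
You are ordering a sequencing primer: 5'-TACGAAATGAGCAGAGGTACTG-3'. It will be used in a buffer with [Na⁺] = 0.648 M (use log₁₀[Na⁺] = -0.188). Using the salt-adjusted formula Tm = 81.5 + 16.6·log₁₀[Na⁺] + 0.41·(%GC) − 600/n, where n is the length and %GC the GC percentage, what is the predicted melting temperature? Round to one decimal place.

Length n = 22. A=8, C=3, T=4, G=7
G+C = 10, so %GC = 10/22 × 100 = 45.455%
Salt term: 16.6 × (-0.188) = -3.121
GC term: 0.41 × 45.455 = 18.637; length term: −600/22 = −27.273
Tm = 81.5 + (-3.121) + 18.637 − 27.273 = 69.743 → 69.7°C

69.7°C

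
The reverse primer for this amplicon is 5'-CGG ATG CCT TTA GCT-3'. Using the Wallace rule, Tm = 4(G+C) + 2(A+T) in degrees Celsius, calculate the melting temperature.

46°C

Scanning the sequence gives C=4, G=4, A=2, T=5.
AT pairs contribute 7, GC pairs contribute 8.
Tm = 2×7 + 4×8 = 46°C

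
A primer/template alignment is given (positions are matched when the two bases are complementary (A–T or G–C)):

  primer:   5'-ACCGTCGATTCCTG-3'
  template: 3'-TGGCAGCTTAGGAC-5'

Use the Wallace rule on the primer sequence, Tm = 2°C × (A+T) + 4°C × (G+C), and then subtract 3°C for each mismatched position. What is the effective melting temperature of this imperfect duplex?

41°C

Primer base counts: A=2, T=4, G=3, C=5 → A+T=6, G+C=8
Perfect-match Tm = 2(6) + 4(8) = 12 + 32 = 44°C
Mismatches (positions where the bases are not complementary): 1 (at position 9)
Effective Tm = 44 − 1×3 = 44 − 3 = 41°C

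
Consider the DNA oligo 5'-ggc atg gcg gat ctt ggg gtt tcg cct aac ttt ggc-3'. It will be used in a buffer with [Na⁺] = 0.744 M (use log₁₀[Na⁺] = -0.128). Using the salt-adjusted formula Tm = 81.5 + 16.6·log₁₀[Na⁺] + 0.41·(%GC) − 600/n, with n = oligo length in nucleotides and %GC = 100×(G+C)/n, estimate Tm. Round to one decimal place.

Length n = 36. Counting bases: C=8, A=4, T=11, G=13
G+C = 21, so %GC = 21/36 × 100 = 58.333%
Salt term: 16.6 × (-0.128) = -2.125
GC term: 0.41 × 58.333 = 23.917; length term: −600/36 = −16.667
Tm = 81.5 + (-2.125) + 23.917 − 16.667 = 86.625 → 86.6°C

86.6°C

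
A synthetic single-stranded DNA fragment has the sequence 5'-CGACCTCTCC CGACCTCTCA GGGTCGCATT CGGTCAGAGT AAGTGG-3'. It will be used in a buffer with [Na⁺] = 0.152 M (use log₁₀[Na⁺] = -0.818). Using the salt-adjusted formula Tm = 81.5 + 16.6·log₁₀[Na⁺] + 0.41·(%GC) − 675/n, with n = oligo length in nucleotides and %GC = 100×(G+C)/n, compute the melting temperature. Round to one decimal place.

78.2°C

Length n = 46. Base counts: A=8, G=13, C=15, T=10
G+C = 28, so %GC = 28/46 × 100 = 60.87%
Salt term: 16.6 × (-0.818) = -13.579
GC term: 0.41 × 60.87 = 24.957; length term: −675/46 = −14.674
Tm = 81.5 + (-13.579) + 24.957 − 14.674 = 78.204 → 78.2°C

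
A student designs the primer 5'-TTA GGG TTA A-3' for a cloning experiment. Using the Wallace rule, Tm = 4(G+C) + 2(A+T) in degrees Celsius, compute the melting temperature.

26°C

A=3, C=0, T=4, G=3
AT pairs contribute 7, GC pairs contribute 3.
Tm = 2(7) + 4(3) = 14 + 12 = 26°C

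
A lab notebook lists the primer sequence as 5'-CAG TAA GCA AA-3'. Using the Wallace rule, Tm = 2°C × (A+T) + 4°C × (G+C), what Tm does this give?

30°C

C=2, T=1, G=2, A=6
A+T = 7, G+C = 4
Tm = 2(7) + 4(4) = 14 + 16 = 30°C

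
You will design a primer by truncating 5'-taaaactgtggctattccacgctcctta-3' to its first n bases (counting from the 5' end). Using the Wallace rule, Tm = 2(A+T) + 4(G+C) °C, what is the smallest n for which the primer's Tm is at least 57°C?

n = 21

First 20 bases: TAAAACTGTGGCTATTCCAC → Tm = 56°C (< 57°C)
First 21 bases: TAAAACTGTGGCTATTCCACG → Tm = 60°C (≥ 57°C)
Each additional base adds 2°C (A/T) or 4°C (G/C), so Tm is non-decreasing in n; n = 21 is the first length to reach 57°C.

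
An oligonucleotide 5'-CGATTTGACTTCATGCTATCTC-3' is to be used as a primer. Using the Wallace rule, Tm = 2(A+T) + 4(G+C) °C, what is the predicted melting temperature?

Counting bases: T=9, A=4, C=6, G=3
AT pairs contribute 13, GC pairs contribute 9.
Tm = 2(13) + 4(9) = 26 + 36 = 62°C

62°C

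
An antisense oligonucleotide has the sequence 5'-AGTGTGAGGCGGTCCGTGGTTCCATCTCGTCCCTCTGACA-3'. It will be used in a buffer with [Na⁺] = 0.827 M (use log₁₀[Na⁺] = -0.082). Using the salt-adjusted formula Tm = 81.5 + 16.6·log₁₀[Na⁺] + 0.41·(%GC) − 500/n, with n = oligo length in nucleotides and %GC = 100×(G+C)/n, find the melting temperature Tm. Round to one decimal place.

92.2°C

Length n = 40. Scanning the sequence gives C=12, G=12, T=11, A=5.
G+C = 24, so %GC = 24/40 × 100 = 60%
Salt term: 16.6 × (-0.082) = -1.361
GC term: 0.41 × 60 = 24.6; length term: −500/40 = −12.5
Tm = 81.5 + (-1.361) + 24.6 − 12.5 = 92.239 → 92.2°C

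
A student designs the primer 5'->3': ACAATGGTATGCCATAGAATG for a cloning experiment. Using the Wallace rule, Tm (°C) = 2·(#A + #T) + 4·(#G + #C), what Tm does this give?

58°C

Counting bases: G=5, A=8, T=5, C=3
So N_AT = 13 and N_GC = 8.
Tm = 2(13) + 4(8) = 26 + 32 = 58°C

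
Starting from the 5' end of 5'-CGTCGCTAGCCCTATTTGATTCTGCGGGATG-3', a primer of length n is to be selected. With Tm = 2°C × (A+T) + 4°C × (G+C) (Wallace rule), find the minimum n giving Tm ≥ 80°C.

n = 26

First 25 bases: CGTCGCTAGCCCTATTTGATTCTGC → Tm = 76°C (< 80°C)
First 26 bases: CGTCGCTAGCCCTATTTGATTCTGCG → Tm = 80°C (≥ 80°C)
Each additional base adds 2°C (A/T) or 4°C (G/C), so Tm is non-decreasing in n; n = 26 is the first length to reach 80°C.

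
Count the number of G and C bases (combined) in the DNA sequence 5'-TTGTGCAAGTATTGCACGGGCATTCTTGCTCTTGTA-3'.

16

Base counts: T=14, C=7, G=9, A=6
Total G or C: 9 + 7 = 16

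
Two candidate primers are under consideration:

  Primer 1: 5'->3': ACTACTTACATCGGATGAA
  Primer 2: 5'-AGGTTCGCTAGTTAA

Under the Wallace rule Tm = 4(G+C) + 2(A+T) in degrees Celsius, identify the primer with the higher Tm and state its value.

Primer 1, 52°C

Primer 1: A+T=12, G+C=7 → Tm = 2(12)+4(7) = 52°C
Primer 2: A+T=9, G+C=6 → Tm = 2(9)+4(6) = 42°C
52°C vs 42°C → primer 1 is higher.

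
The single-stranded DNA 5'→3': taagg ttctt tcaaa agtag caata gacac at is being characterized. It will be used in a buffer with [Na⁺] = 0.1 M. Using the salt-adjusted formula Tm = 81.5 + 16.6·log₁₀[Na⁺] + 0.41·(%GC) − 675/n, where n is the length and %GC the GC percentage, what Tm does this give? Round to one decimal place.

56.6°C

Length n = 32. C=5, G=5, A=13, T=9
G+C = 10, so %GC = 10/32 × 100 = 31.25%
Salt term: 16.6 × (-1) = -16.6
GC term: 0.41 × 31.25 = 12.812; length term: −675/32 = −21.094
Tm = 81.5 + (-16.6) + 12.812 − 21.094 = 56.618 → 56.6°C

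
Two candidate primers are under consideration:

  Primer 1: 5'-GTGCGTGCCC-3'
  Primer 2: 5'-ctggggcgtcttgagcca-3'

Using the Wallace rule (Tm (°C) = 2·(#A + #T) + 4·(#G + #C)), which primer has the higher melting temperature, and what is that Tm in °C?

Primer 1: A+T=2, G+C=8 → Tm = 2(2)+4(8) = 36°C
Primer 2: A+T=6, G+C=12 → Tm = 2(6)+4(12) = 60°C
36°C vs 60°C → primer 2 is higher.

Primer 2, 60°C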